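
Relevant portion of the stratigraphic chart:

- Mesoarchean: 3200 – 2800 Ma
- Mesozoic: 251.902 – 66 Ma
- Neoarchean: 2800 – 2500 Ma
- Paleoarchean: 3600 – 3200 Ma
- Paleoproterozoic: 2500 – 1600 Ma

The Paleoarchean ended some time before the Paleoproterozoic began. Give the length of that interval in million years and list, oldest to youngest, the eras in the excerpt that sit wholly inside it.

End of Paleoarchean = 3200 Ma; start of Paleoproterozoic = 2500 Ma.
Gap = 3200 − 2500 = 700 Myr.
Eras wholly inside 3200–2500 Ma: Mesoarchean (3200–2800), Neoarchean (2800–2500).

700 million years; Mesoarchean, Neoarchean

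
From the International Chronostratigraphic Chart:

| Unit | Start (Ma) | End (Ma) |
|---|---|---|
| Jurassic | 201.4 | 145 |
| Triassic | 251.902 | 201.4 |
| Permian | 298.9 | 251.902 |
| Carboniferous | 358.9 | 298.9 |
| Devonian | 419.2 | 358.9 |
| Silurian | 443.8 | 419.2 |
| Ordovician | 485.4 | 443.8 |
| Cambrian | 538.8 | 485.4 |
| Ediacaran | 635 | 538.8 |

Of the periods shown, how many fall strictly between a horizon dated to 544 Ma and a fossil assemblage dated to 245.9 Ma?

6

544 Ma sits inside the Ediacaran (635–538.8) and 245.9 Ma inside the Triassic (251.902–201.4); neither of those is wholly between the two dates.
The listed periods lying completely between them are Cambrian, Ordovician, Silurian, Devonian, Carboniferous, Permian — 6 in all.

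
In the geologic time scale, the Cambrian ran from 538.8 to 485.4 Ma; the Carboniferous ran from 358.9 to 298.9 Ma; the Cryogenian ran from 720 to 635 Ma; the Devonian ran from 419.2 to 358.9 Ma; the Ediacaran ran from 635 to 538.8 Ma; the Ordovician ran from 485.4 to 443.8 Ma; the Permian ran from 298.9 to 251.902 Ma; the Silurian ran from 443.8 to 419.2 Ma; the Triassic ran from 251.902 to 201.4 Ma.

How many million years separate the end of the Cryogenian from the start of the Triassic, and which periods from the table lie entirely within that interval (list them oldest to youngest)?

End of Cryogenian = 635 Ma; start of Triassic = 251.902 Ma.
Gap = 635 − 251.902 = 383.098 Myr.
Periods wholly inside 635–251.902 Ma: Ediacaran (635–538.8), Cambrian (538.8–485.4), Ordovician (485.4–443.8), Silurian (443.8–419.2), Devonian (419.2–358.9), Carboniferous (358.9–298.9), Permian (298.9–251.902).

383.098 million years; Ediacaran, Cambrian, Ordovician, Silurian, Devonian, Carboniferous, Permian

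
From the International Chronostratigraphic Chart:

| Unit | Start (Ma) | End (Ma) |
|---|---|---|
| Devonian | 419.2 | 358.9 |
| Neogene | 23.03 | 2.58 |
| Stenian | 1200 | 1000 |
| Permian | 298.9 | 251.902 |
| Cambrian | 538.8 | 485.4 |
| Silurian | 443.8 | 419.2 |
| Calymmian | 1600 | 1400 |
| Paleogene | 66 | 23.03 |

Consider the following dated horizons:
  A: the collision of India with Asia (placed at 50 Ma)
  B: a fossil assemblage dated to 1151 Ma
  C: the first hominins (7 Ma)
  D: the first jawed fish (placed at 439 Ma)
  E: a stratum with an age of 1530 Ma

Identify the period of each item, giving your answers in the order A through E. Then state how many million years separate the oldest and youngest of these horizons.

A — Paleogene; B — Stenian; C — Neogene; D — Silurian; E — Calymmian; span 1523 million years

Match each age against the start–end ranges in the excerpt: A = 50 Ma → Paleogene (66–23.03); B = 1151 Ma → Stenian (1200–1000); C = 7 Ma → Neogene (23.03–2.58); D = 439 Ma → Silurian (443.8–419.2); E = 1530 Ma → Calymmian (1600–1400).
The largest age is 1530 Ma and the smallest is 7 Ma; their difference is 1523 Myr.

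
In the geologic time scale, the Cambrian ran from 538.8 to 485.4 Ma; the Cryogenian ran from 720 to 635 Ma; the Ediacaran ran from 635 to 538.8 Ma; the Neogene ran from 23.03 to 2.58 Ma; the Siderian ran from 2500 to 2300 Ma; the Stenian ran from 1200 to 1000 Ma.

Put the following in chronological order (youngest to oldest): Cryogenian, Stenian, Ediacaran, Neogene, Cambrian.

Neogene, Cambrian, Ediacaran, Cryogenian, Stenian

The oldest of these is Stenian (starts 1200 Ma) and the youngest is Neogene (ends 2.58 Ma).
In between, by decreasing start age: Cryogenian (720), Ediacaran (635), Cambrian (538.8).
Listing youngest first means reversing that sequence.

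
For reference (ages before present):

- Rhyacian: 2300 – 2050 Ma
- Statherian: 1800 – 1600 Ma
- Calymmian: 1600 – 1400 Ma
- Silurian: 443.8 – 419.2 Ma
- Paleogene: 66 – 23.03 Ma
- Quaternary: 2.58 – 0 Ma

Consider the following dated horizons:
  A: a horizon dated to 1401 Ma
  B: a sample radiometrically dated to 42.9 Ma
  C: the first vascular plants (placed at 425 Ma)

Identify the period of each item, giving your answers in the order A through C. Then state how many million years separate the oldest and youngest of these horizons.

A — Calymmian; B — Paleogene; C — Silurian; span 1358.1 million years

A: 1401 Ma lies in 1600–1400 Ma, so Calymmian.
B: 42.9 Ma lies in 66–23.03 Ma, so Paleogene.
C: 425 Ma lies in 443.8–419.2 Ma, so Silurian.
Oldest = 1401 Ma, youngest = 42.9 Ma → span 1358.1 Myr.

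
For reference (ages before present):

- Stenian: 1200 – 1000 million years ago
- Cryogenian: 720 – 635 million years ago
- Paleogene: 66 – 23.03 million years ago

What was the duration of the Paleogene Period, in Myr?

42.97 million years

66 − 23.03 = 42.97 million years.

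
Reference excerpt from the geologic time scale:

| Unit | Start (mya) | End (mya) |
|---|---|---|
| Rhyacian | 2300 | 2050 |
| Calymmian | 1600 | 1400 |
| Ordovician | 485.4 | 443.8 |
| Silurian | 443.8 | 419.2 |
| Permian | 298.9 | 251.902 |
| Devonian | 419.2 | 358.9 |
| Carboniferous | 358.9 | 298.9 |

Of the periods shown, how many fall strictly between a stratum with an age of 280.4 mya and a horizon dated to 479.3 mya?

479.3 Ma sits inside the Ordovician (485.4–443.8) and 280.4 Ma inside the Permian (298.9–251.902); neither of those is wholly between the two dates.
The listed periods lying completely between them are Silurian, Devonian, Carboniferous — 3 in all.

3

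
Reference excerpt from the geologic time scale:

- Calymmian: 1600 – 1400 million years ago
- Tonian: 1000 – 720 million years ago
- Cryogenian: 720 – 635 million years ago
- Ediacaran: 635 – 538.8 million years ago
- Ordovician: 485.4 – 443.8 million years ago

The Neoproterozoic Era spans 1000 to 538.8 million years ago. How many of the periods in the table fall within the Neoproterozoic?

Periods inside 1000–538.8 Ma: Tonian, Cryogenian, Ediacaran — 3 in total.

3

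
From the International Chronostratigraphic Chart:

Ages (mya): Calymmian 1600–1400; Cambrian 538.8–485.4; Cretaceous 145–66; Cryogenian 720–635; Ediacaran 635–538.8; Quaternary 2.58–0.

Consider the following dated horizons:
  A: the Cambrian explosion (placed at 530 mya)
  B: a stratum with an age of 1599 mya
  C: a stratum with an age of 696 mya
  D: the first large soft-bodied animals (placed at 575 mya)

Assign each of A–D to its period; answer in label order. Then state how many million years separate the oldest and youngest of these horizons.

A — Cambrian; B — Calymmian; C — Cryogenian; D — Ediacaran; span 1069 million years

A: 530 Ma lies in 538.8–485.4 Ma, so Cambrian.
B: 1599 Ma lies in 1600–1400 Ma, so Calymmian.
C: 696 Ma lies in 720–635 Ma, so Cryogenian.
D: 575 Ma lies in 635–538.8 Ma, so Ediacaran.
Oldest = 1599 Ma, youngest = 530 Ma → span 1069 Myr.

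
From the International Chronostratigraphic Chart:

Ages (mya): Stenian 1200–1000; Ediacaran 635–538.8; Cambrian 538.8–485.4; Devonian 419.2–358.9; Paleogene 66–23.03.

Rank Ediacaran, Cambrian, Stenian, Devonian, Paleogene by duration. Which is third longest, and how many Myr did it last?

Start − end for each: Ediacaran 635 − 538.8 = 96.2; Cambrian 538.8 − 485.4 = 53.4; Stenian 1200 − 1000 = 200; Devonian 419.2 − 358.9 = 60.3; Paleogene 66 − 23.03 = 42.97.
Ranking these from longest: Stenian > Ediacaran > Devonian > Cambrian > Paleogene.
Position 3 in that ranking is Devonian, which lasted 60.3 Myr.

Devonian, 60.3 million years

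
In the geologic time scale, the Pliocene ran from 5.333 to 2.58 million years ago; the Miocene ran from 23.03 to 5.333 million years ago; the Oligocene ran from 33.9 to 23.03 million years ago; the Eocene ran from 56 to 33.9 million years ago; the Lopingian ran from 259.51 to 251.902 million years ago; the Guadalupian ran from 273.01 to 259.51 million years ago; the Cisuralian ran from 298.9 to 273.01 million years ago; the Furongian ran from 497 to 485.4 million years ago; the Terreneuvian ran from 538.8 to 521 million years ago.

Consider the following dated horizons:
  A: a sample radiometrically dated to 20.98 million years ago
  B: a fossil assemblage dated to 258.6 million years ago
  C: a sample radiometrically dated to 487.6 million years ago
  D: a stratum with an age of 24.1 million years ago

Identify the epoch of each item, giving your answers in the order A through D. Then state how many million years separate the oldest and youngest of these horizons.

A — Miocene; B — Lopingian; C — Furongian; D — Oligocene; span 466.62 million years

A: 20.98 Ma lies in 23.03–5.333 Ma, so Miocene.
B: 258.6 Ma lies in 259.51–251.902 Ma, so Lopingian.
C: 487.6 Ma lies in 497–485.4 Ma, so Furongian.
D: 24.1 Ma lies in 33.9–23.03 Ma, so Oligocene.
Oldest = 487.6 Ma, youngest = 20.98 Ma → span 466.62 Myr.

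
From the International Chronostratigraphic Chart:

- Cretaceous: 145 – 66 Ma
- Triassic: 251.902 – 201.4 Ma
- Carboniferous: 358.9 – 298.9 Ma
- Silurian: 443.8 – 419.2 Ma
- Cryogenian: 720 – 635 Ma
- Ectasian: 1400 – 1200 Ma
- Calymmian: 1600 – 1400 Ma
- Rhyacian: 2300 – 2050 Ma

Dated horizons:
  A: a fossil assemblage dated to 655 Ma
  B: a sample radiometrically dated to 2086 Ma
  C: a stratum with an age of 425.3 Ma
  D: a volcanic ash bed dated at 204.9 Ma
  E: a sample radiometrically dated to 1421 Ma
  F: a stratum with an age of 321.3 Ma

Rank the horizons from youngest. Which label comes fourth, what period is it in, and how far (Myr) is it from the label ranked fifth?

A, in the Cryogenian; 766 million years to E

Smaller Ma means younger, so youngest first: D 204.9 < F 321.3 < C 425.3 < A 655 < E 1421 < B 2086.
Counting 4 along gives A (655 Ma); the excerpt puts that inside the Cryogenian, 720–635 Ma.
Next in line is E (1421 Ma), and 1421 − 655 = 766 Myr.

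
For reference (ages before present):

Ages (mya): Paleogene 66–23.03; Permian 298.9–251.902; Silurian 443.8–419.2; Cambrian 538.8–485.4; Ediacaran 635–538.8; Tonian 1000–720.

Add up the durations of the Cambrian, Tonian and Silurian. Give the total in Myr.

Each duration: Cambrian = 53.4; Tonian = 280; Silurian = 24.6.
Sum: 53.4 + 280 + 24.6 = 358 Myr.

358 million years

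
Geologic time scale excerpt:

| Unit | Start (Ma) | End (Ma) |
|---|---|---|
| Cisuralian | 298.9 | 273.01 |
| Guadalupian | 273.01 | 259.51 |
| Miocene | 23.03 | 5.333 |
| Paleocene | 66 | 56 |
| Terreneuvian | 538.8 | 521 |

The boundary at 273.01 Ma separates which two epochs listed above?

The Cisuralian ends at 273.01 Ma and the Guadalupian begins at 273.01 Ma, so they share that boundary.

Cisuralian and Guadalupian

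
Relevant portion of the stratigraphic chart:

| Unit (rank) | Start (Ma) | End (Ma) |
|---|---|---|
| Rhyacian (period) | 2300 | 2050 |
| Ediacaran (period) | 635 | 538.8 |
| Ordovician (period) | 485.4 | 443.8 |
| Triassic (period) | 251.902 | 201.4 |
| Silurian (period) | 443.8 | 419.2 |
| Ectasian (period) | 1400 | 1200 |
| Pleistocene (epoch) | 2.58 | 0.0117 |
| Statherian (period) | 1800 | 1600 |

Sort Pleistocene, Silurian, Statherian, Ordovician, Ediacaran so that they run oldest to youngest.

Statherian, then Ediacaran, then Ordovician, then Silurian, then Pleistocene

The oldest of these is Statherian (starts 1800 Ma) and the youngest is Pleistocene (ends 0.0117 Ma).
In between, by decreasing start age: Ediacaran (635), Ordovician (485.4), Silurian (443.8).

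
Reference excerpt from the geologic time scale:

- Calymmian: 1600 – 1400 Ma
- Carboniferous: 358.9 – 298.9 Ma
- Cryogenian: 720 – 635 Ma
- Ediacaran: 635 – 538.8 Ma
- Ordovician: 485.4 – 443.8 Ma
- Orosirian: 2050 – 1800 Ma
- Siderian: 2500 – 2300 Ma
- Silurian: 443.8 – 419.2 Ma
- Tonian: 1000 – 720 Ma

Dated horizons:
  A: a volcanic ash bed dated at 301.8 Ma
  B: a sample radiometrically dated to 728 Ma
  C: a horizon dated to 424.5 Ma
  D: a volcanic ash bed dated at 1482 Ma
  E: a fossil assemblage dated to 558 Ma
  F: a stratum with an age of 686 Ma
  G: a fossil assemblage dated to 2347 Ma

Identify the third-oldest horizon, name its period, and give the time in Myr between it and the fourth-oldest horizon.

B, in the Tonian; 42 million years to F

Larger Ma means older, so oldest first: G 2347 > D 1482 > B 728 > F 686 > E 558 > C 424.5 > A 301.8.
Counting 3 along gives B (728 Ma); the excerpt puts that inside the Tonian, 1000–720 Ma.
Next in line is F (686 Ma), and 728 − 686 = 42 Myr.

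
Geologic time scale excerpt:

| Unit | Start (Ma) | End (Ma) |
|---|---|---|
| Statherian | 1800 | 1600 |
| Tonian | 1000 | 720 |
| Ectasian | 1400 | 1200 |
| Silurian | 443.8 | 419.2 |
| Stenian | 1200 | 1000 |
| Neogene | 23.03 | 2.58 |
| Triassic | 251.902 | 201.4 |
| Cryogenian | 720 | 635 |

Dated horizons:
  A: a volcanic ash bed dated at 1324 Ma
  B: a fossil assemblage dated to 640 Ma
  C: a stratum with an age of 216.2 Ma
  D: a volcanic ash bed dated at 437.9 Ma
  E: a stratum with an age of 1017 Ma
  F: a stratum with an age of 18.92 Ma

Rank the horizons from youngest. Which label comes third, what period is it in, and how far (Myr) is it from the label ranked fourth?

Smaller Ma means younger, so youngest first: F 18.92 < C 216.2 < D 437.9 < B 640 < E 1017 < A 1324.
Counting 3 along gives D (437.9 Ma); the excerpt puts that inside the Silurian, 443.8–419.2 Ma.
Next in line is B (640 Ma), and 640 − 437.9 = 202.1 Myr.

D, in the Silurian; 202.1 million years to B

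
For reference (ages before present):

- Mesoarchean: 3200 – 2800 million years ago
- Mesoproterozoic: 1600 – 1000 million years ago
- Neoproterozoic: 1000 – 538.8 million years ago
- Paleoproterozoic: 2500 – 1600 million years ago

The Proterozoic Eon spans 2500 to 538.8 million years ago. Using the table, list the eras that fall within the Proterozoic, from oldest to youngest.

Paleoproterozoic, Mesoproterozoic, Neoproterozoic

Eras with both bounds inside 2500–538.8 Ma: Paleoproterozoic (2500–1600), Mesoproterozoic (1600–1000), Neoproterozoic (1000–538.8).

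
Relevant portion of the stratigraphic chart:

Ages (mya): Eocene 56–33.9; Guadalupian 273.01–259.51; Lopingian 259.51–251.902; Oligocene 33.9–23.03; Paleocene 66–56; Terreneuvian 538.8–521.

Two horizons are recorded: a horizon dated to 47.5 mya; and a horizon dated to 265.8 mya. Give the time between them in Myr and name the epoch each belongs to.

Elapsed time: 265.8 − 47.5 = 218.3 Myr.
47.5 Ma lies within 56–33.9 Ma: Eocene.
265.8 Ma lies within 273.01–259.51 Ma: Guadalupian.

218.3 million years apart; the first in the Eocene, the second in the Guadalupian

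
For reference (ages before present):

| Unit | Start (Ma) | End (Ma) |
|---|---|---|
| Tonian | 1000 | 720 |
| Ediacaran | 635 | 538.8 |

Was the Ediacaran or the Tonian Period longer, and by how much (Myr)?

Ediacaran: 635 − 538.8 = 96.2 Myr.
Tonian: 1000 − 720 = 280 Myr.
Difference: 280 − 96.2 = 183.8 Myr, so the Tonian was longer.

Tonian, by 183.8 million years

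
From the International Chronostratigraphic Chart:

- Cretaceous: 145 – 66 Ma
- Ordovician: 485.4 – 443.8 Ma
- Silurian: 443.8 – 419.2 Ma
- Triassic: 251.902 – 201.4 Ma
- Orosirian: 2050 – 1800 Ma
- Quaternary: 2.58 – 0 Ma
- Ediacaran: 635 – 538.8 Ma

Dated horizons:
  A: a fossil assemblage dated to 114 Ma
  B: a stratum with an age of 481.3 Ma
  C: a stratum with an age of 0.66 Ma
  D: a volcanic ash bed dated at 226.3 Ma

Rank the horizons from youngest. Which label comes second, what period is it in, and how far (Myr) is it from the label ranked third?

Sorted youngest-first by Ma: C (0.66), A (114), D (226.3), B (481.3).
The second youngest is A at 114 Ma, which lies in 145–66 Ma: the Cretaceous.
The third youngest is D at 226.3 Ma; separation = |114 − 226.3| = 112.3 Myr.

A, in the Cretaceous; 112.3 million years to D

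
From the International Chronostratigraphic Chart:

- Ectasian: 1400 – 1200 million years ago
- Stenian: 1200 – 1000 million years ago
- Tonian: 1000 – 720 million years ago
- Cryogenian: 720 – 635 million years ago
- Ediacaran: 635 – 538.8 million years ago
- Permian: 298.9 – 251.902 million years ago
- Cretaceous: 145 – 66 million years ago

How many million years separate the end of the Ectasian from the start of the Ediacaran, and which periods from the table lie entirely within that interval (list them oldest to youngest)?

End of Ectasian = 1200 Ma; start of Ediacaran = 635 Ma.
Gap = 1200 − 635 = 565 Myr.
Periods wholly inside 1200–635 Ma: Stenian (1200–1000), Tonian (1000–720), Cryogenian (720–635).

565 million years; Stenian, Tonian, Cryogenian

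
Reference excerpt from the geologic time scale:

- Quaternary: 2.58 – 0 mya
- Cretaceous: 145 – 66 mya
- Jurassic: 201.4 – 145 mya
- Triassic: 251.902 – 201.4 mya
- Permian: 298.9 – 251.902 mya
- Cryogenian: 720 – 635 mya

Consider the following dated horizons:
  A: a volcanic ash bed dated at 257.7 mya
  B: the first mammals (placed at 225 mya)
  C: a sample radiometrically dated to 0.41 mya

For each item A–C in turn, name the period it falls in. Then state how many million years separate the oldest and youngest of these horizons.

Match each age against the start–end ranges in the excerpt: A = 257.7 Ma → Permian (298.9–251.902); B = 225 Ma → Triassic (251.902–201.4); C = 0.41 Ma → Quaternary (2.58–0).
The largest age is 257.7 Ma and the smallest is 0.41 Ma; their difference is 257.29 Myr.

A — Permian; B — Triassic; C — Quaternary; span 257.29 million years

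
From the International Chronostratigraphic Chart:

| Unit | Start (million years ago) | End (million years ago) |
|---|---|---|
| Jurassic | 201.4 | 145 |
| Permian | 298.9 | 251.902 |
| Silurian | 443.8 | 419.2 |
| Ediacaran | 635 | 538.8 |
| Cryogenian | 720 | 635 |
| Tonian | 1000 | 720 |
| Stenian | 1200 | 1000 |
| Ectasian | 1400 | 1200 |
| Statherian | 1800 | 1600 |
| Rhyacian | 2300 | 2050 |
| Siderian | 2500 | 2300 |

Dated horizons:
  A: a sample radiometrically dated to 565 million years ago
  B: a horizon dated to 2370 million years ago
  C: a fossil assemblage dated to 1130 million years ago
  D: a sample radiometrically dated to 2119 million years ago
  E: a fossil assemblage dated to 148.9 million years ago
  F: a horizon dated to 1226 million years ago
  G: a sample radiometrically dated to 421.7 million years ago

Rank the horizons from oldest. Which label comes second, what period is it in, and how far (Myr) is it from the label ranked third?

D, in the Rhyacian; 893 million years to F

Larger Ma means older, so oldest first: B 2370 > D 2119 > F 1226 > C 1130 > A 565 > G 421.7 > E 148.9.
Counting 2 along gives D (2119 Ma); the excerpt puts that inside the Rhyacian, 2300–2050 Ma.
Next in line is F (1226 Ma), and 2119 − 1226 = 893 Myr.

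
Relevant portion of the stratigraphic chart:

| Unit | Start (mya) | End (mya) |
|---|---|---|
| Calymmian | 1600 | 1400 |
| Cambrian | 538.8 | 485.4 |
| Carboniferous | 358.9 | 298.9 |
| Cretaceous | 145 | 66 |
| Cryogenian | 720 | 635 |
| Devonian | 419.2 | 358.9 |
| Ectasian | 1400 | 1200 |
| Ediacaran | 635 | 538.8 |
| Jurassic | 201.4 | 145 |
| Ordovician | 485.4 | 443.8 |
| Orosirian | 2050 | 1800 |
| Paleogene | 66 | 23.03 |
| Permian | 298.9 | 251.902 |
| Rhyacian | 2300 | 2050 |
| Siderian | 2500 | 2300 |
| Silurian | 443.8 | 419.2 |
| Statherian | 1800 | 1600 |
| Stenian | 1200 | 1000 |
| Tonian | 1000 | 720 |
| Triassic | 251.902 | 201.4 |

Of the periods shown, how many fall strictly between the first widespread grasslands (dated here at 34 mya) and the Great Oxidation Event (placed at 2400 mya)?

2400 Ma sits inside the Siderian (2500–2300) and 34 Ma inside the Paleogene (66–23.03); neither of those is wholly between the two dates.
The listed periods lying completely between them are Rhyacian, Orosirian, Statherian, Calymmian, Ectasian, Stenian, Tonian, Cryogenian, Ediacaran, Cambrian, Ordovician, Silurian, Devonian, Carboniferous, Permian, Triassic, Jurassic, Cretaceous — 18 in all.

18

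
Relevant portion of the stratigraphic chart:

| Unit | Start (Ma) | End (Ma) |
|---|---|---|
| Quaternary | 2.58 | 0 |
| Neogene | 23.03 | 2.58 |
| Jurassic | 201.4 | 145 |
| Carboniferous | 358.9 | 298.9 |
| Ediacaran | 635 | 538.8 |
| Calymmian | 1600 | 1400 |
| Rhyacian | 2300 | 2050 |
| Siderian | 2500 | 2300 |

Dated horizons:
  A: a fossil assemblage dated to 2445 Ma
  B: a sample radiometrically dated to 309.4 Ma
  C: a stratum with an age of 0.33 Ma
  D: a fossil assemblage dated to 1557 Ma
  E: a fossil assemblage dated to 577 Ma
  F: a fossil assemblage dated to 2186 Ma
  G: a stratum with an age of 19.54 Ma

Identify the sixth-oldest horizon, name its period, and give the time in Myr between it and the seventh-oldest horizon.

G, in the Neogene; 19.21 million years to C

Larger Ma means older, so oldest first: A 2445 > F 2186 > D 1557 > E 577 > B 309.4 > G 19.54 > C 0.33.
Counting 6 along gives G (19.54 Ma); the excerpt puts that inside the Neogene, 23.03–2.58 Ma.
Next in line is C (0.33 Ma), and 19.54 − 0.33 = 19.21 Myr.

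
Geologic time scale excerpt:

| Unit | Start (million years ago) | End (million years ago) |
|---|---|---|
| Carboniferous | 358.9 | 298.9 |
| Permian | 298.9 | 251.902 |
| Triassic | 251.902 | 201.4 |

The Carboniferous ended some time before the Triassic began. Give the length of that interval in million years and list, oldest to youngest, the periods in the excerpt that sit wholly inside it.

The Carboniferous closes at 298.9 Ma and the Triassic opens at 251.902 Ma, so the interval is 298.9 − 251.902 = 46.998 Myr.
A period fits inside if it starts at or after 298.9 Ma and ends at or before 251.902 Ma; oldest first that gives Permian.

46.998 million years; Permian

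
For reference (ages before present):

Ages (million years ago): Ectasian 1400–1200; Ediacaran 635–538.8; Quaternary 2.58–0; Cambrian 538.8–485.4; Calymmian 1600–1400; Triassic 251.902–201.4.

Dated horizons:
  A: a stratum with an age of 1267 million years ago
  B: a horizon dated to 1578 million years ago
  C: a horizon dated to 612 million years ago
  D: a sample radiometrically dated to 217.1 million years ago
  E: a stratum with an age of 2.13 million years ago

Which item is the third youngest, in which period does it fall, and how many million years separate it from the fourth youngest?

C, in the Ediacaran; 655 million years to A

Sorted youngest-first by Ma: E (2.13), D (217.1), C (612), A (1267), B (1578).
The third youngest is C at 612 Ma, which lies in 635–538.8 Ma: the Ediacaran.
The fourth youngest is A at 1267 Ma; separation = |612 − 1267| = 655 Myr.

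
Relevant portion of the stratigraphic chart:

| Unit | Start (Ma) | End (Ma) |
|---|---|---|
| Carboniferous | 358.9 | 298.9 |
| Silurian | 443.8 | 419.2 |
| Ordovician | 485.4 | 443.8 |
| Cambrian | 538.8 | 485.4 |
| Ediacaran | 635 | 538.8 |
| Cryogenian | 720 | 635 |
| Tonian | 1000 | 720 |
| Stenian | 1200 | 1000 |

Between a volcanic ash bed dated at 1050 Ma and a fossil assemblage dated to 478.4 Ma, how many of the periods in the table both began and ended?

4

The older date is 1050 Ma and the younger is 478.4 Ma.
Periods with start < 1050 and end > 478.4 Ma: Tonian (1000–720), Cryogenian (720–635), Ediacaran (635–538.8), Cambrian (538.8–485.4).
That is 4 complete periods.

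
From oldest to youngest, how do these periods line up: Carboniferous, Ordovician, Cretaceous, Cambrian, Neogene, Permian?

Cambrian → Ordovician → Carboniferous → Permian → Cretaceous → Neogene

Group by era (each group listed oldest first) — Paleozoic: Cambrian, Ordovician, Carboniferous, Permian; Mesozoic: Cretaceous; Cenozoic: Neogene. The eras run Paleozoic → Mesozoic → Cenozoic. Concatenating the groups in that era order gives oldest to youngest directly.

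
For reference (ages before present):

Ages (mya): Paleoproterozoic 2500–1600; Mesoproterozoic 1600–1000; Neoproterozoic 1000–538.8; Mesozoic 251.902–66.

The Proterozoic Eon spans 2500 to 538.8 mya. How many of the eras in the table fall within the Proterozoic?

Eras inside 2500–538.8 Ma: Paleoproterozoic, Mesoproterozoic, Neoproterozoic — 3 in total.

3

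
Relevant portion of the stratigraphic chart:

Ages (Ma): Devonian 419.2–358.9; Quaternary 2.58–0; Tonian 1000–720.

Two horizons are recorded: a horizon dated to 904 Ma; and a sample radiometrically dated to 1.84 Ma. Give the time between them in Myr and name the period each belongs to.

Elapsed time: 904 − 1.84 = 902.16 Myr.
904 Ma lies within 1000–720 Ma: Tonian.
1.84 Ma lies within 2.58–0 Ma: Quaternary.

902.16 million years apart; the first in the Tonian, the second in the Quaternary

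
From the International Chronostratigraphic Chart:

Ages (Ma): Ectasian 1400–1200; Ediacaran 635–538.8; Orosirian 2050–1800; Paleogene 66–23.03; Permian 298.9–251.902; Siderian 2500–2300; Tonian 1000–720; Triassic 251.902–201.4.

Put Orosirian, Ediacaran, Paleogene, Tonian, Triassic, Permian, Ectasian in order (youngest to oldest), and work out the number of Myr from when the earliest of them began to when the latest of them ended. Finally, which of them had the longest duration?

Start ages (Ma): Orosirian 2050, Ectasian 1400, Tonian 1000, Ediacaran 635, Permian 298.9, Triassic 251.902, Paleogene 66.
Ordered youngest to oldest: Paleogene, Triassic, Permian, Ediacaran, Tonian, Ectasian, Orosirian.
Span = 2050 − 23.03 = 2026.97 Myr.
Durations: Tonian 280, Ectasian 200, Paleogene 42.97, Orosirian 250, Permian 46.998, Triassic 50.502, Ediacaran 96.2 → longest is Tonian (280 Myr).

Paleogene, Triassic, Permian, Ediacaran, Tonian, Ectasian, Orosirian; total span 2026.97 Myr; longest is Tonian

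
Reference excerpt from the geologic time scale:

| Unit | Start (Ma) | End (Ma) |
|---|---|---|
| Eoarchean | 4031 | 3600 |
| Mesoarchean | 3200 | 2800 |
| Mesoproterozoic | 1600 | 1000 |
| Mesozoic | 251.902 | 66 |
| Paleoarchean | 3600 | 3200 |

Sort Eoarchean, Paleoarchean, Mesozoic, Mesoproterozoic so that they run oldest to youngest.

Eoarchean, Paleoarchean, Mesoproterozoic, Mesozoic

Read off each span (Ma): Eoarchean 4031–3600; Paleoarchean 3600–3200; Mesozoic 251.902–66; Mesoproterozoic 1600–1000.
Larger Ma is older, so oldest→youngest is Eoarchean, Paleoarchean, Mesoproterozoic, Mesozoic.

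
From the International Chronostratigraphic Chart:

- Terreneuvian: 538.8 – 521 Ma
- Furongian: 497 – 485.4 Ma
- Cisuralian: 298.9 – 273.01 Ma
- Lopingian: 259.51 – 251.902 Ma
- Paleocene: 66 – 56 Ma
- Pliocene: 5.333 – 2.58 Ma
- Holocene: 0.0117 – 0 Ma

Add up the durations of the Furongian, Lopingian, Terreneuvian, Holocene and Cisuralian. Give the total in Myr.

62.9097 million years

Each duration: Furongian = 11.6; Lopingian = 7.608; Terreneuvian = 17.8; Holocene = 0.0117; Cisuralian = 25.89.
Sum: 11.6 + 7.608 + 17.8 + 0.0117 + 25.89 = 62.9097 Myr.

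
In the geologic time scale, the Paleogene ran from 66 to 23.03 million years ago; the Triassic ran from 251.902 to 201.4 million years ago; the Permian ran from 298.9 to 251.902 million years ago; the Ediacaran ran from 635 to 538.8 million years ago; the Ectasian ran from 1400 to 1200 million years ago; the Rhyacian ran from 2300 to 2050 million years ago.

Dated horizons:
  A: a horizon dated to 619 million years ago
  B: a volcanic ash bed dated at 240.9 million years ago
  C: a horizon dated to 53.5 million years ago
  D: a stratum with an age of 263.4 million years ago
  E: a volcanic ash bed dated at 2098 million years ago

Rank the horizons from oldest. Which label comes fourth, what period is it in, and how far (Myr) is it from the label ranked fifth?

B, in the Triassic; 187.4 million years to C

Sorted oldest-first by Ma: E (2098), A (619), D (263.4), B (240.9), C (53.5).
The fourth oldest is B at 240.9 Ma, which lies in 251.902–201.4 Ma: the Triassic.
The fifth oldest is C at 53.5 Ma; separation = |240.9 − 53.5| = 187.4 Myr.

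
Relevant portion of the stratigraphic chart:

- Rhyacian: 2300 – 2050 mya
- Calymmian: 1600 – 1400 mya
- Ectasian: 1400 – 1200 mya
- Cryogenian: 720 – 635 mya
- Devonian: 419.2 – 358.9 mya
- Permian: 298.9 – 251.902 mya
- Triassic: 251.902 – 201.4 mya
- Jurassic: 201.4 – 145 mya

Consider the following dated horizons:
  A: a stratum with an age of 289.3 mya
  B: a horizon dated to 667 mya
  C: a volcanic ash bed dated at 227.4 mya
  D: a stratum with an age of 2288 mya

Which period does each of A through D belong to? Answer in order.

A — Permian; B — Cryogenian; C — Triassic; D — Rhyacian

Match each age against the start–end ranges in the excerpt: A = 289.3 Ma → Permian (298.9–251.902); B = 667 Ma → Cryogenian (720–635); C = 227.4 Ma → Triassic (251.902–201.4); D = 2288 Ma → Rhyacian (2300–2050).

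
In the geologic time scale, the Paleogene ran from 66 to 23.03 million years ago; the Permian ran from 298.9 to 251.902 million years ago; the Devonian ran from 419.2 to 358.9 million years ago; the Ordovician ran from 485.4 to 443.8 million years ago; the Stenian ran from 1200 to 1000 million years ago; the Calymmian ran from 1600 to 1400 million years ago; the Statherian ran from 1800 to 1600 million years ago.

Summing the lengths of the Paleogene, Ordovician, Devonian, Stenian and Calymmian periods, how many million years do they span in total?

Duration is start − end for each: (66 − 23.03) + (485.4 − 443.8) + (419.2 − 358.9) + (1200 − 1000) + (1600 − 1400).
That is 42.97 + 41.6 + 60.3 + 200 + 200, which totals 544.87 million years.

544.87 million years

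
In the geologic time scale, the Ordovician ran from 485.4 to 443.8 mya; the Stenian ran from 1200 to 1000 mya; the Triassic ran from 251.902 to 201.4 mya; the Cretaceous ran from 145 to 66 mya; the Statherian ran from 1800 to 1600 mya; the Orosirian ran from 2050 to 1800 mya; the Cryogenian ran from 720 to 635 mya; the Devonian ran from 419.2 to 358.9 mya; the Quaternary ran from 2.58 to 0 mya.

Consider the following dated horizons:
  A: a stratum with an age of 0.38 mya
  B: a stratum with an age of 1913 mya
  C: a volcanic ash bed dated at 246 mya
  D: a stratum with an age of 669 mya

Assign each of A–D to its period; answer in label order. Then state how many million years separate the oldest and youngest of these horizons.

A — Quaternary; B — Orosirian; C — Triassic; D — Cryogenian; span 1912.62 million years

A: 0.38 Ma lies in 2.58–0 Ma, so Quaternary.
B: 1913 Ma lies in 2050–1800 Ma, so Orosirian.
C: 246 Ma lies in 251.902–201.4 Ma, so Triassic.
D: 669 Ma lies in 720–635 Ma, so Cryogenian.
Oldest = 1913 Ma, youngest = 0.38 Ma → span 1912.62 Myr.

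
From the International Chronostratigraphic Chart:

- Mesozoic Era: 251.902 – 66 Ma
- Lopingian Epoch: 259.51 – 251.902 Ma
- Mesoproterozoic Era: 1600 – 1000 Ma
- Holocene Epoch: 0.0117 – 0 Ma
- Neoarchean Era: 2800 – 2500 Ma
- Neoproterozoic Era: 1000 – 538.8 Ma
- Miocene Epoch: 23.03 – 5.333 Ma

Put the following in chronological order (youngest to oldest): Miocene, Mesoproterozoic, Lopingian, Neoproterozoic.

Read off each span (Ma): Miocene 23.03–5.333; Mesoproterozoic 1600–1000; Lopingian 259.51–251.902; Neoproterozoic 1000–538.8.
Larger Ma is older, so oldest→youngest is Mesoproterozoic, Neoproterozoic, Lopingian, Miocene; reverse it for youngest→oldest.

Miocene, Lopingian, Neoproterozoic, Mesoproterozoic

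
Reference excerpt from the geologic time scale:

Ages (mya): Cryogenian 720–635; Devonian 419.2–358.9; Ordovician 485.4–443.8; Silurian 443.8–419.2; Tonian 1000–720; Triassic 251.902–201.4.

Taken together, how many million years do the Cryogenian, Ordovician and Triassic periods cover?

177.102 million years

Each duration: Cryogenian = 85; Ordovician = 41.6; Triassic = 50.502.
Sum: 85 + 41.6 + 50.502 = 177.102 Myr.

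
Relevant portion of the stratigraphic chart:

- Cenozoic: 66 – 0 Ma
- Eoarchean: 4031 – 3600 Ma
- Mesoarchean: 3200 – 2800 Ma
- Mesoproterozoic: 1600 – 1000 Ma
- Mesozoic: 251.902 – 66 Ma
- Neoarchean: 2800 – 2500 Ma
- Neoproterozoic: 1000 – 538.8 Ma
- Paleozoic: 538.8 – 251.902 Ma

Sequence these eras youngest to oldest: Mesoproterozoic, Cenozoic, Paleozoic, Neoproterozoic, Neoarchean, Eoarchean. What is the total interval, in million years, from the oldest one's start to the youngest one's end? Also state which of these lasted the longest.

Start ages (Ma): Eoarchean 4031, Neoarchean 2800, Mesoproterozoic 1600, Neoproterozoic 1000, Paleozoic 538.8, Cenozoic 66.
Ordered youngest to oldest: Cenozoic, Paleozoic, Neoproterozoic, Mesoproterozoic, Neoarchean, Eoarchean.
Span = 4031 − 0 = 4031 Myr.
Durations: Mesoproterozoic 600, Neoproterozoic 461.2, Neoarchean 300, Cenozoic 66, Eoarchean 431, Paleozoic 286.898 → longest is Mesoproterozoic (600 Myr).

Cenozoic, Paleozoic, Neoproterozoic, Mesoproterozoic, Neoarchean, Eoarchean; total span 4031 Myr; longest is Mesoproterozoic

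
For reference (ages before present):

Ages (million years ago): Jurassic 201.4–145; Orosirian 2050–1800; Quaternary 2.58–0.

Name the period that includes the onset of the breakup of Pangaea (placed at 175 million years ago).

Jurassic

175 Ma lies between 201.4 and 145 Ma, so it falls in the Jurassic.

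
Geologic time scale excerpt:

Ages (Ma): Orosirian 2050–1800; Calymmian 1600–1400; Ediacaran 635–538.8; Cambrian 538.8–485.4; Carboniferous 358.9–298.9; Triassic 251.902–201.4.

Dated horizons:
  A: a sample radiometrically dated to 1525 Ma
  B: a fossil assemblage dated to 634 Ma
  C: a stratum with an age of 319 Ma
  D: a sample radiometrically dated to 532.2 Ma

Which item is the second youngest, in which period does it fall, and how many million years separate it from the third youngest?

Smaller Ma means younger, so youngest first: C 319 < D 532.2 < B 634 < A 1525.
Counting 2 along gives D (532.2 Ma); the excerpt puts that inside the Cambrian, 538.8–485.4 Ma.
Next in line is B (634 Ma), and 634 − 532.2 = 101.8 Myr.

D, in the Cambrian; 101.8 million years to B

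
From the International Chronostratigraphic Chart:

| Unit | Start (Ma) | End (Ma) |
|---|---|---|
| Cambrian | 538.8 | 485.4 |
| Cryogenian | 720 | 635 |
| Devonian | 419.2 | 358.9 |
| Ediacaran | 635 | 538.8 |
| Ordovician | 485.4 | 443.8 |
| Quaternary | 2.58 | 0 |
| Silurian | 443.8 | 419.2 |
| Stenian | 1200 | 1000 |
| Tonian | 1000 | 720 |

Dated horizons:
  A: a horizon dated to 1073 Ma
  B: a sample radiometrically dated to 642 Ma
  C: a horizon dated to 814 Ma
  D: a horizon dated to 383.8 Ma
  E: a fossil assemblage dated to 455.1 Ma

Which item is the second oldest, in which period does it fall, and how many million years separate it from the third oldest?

C, in the Tonian; 172 million years to B

Sorted oldest-first by Ma: A (1073), C (814), B (642), E (455.1), D (383.8).
The second oldest is C at 814 Ma, which lies in 1000–720 Ma: the Tonian.
The third oldest is B at 642 Ma; separation = |814 − 642| = 172 Myr.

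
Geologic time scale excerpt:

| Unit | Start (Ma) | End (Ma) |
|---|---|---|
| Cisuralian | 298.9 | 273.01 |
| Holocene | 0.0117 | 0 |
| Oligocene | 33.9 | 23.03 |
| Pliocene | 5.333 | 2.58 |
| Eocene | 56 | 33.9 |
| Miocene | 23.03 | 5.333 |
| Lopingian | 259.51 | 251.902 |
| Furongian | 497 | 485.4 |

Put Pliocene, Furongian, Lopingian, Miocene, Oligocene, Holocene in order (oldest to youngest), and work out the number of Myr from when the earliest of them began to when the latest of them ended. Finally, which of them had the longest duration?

Furongian, Lopingian, Oligocene, Miocene, Pliocene, Holocene; total span 497 Myr; longest is Miocene

Start ages (Ma): Furongian 497, Lopingian 259.51, Oligocene 33.9, Miocene 23.03, Pliocene 5.333, Holocene 0.0117.
Ordered oldest to youngest: Furongian, Lopingian, Oligocene, Miocene, Pliocene, Holocene.
Span = 497 − 0 = 497 Myr.
Durations: Pliocene 2.753, Lopingian 7.608, Holocene 0.0117, Oligocene 10.87, Miocene 17.697, Furongian 11.6 → longest is Miocene (17.697 Myr).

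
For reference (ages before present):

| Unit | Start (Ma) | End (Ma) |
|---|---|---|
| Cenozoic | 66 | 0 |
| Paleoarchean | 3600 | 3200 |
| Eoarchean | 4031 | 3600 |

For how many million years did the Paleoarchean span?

3600 − 3200 = 400 million years.

400 million years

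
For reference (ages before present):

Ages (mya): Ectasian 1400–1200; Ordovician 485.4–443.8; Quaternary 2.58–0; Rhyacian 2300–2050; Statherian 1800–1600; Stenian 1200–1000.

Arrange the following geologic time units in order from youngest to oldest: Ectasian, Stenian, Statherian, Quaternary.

Read off each span (Ma): Ectasian 1400–1200; Stenian 1200–1000; Statherian 1800–1600; Quaternary 2.58–0.
Larger Ma is older, so oldest→youngest is Statherian, Ectasian, Stenian, Quaternary; reverse it for youngest→oldest.

Quaternary, Stenian, Ectasian, Statherian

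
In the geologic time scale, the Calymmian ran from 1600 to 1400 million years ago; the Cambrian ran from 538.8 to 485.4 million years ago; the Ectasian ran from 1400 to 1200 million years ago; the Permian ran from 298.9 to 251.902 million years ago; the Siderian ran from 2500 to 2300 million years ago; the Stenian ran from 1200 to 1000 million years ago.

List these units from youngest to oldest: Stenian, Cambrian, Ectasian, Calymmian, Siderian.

The oldest of these is Siderian (starts 2500 Ma) and the youngest is Cambrian (ends 485.4 Ma).
In between, by decreasing start age: Calymmian (1600), Ectasian (1400), Stenian (1200).
Listing youngest first means reversing that sequence.

Cambrian, Stenian, Ectasian, Calymmian, Siderian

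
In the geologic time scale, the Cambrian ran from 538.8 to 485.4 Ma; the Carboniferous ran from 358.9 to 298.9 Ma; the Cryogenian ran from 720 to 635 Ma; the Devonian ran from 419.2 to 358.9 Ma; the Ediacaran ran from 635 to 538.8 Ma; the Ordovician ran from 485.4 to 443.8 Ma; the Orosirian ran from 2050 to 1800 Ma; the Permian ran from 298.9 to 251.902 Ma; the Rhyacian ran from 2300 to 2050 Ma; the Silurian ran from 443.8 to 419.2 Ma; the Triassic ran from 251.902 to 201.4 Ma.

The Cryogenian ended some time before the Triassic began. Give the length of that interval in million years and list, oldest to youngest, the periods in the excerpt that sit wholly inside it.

The Cryogenian closes at 635 Ma and the Triassic opens at 251.902 Ma, so the interval is 635 − 251.902 = 383.098 Myr.
A period fits inside if it starts at or after 635 Ma and ends at or before 251.902 Ma; oldest first that gives Ediacaran, Cambrian, Ordovician, Silurian, Devonian, Carboniferous, Permian.

383.098 million years; Ediacaran, Cambrian, Ordovician, Silurian, Devonian, Carboniferous, Permian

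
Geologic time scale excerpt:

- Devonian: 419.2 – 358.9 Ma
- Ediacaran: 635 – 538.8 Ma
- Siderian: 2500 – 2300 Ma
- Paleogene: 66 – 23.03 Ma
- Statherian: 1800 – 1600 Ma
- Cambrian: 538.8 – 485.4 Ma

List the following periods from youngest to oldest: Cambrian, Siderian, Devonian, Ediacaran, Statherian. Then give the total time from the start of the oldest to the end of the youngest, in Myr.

Start ages (Ma): Siderian 2500, Statherian 1800, Ediacaran 635, Cambrian 538.8, Devonian 419.2.
Ordered youngest to oldest: Devonian, Cambrian, Ediacaran, Statherian, Siderian.
Span = 2500 − 358.9 = 2141.1 Myr.

Devonian → Cambrian → Ediacaran → Statherian → Siderian; total span 2141.1 Myr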